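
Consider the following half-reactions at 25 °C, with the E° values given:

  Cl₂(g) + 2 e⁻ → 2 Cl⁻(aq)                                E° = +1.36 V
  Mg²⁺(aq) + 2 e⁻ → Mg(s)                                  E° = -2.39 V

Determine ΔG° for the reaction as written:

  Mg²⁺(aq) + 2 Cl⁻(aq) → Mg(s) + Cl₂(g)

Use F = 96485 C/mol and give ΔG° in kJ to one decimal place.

+723.6 kJ

As written, Mg²⁺/Mg is reduced (cathode) and Cl₂/Cl⁻ is oxidised (anode), so E°cell = (-2.39) − (+1.36) = -3.75 V.
Balancing electrons gives n = 2.
ΔG° = −nFE° = −(2)(96485)(-3.75) = 723,638 J = +723.6 kJ.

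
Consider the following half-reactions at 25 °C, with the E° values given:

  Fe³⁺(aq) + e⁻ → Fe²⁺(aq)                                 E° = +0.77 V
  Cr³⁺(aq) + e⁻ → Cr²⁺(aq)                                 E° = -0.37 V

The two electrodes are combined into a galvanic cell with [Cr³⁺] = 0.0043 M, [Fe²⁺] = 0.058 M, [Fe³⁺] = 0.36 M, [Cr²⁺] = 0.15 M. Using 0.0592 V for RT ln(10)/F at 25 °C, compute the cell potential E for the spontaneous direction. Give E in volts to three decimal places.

Fe³⁺/Fe²⁺ is the cathode (higher E°), Cr³⁺/Cr²⁺ the anode: E°cell = +0.77 − (-0.37) = +1.14 V, n = 1.
Overall: Fe³⁺(aq) + Cr²⁺(aq) → Fe²⁺(aq) + Cr³⁺(aq)
Q = [Fe²⁺]·[Cr³⁺] / ([Fe³⁺]·[Cr²⁺]); log Q = -2.335.
E = E° − (0.0592/n) log Q = +1.14 − (0.0592/1)(-2.335) = +1.278 V.

+1.278 V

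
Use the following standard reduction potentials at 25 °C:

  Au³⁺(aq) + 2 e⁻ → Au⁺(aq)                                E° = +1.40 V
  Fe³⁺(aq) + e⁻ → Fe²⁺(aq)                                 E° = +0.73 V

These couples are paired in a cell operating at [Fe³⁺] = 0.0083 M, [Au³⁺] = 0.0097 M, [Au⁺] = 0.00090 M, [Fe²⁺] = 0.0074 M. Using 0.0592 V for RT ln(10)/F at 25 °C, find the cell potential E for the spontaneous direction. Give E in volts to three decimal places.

Au³⁺/Au⁺ is the cathode (higher E°), Fe³⁺/Fe²⁺ the anode: E°cell = +1.40 − (+0.73) = +0.67 V, n = 2.
Overall: Au³⁺(aq) + 2 Fe²⁺(aq) → Au⁺(aq) + 2 Fe³⁺(aq)
Q = [Au⁺]·[Fe³⁺]^2 / ([Au³⁺]·[Fe²⁺]^2); log Q = -0.933.
E = E° − (0.0592/n) log Q = +0.67 − (0.0592/2)(-0.933) = +0.698 V.

+0.698 V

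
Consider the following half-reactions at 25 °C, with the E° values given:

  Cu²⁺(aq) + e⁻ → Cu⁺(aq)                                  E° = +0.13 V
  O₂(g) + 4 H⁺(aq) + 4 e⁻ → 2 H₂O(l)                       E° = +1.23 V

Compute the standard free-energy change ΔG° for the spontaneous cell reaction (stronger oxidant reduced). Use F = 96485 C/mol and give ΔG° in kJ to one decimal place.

O₂/H₂O (E° = +1.23 V) is the cathode; Cu²⁺/Cu⁺ (E° = +0.13 V) is the anode, so E°cell = +1.10 V.
Balancing electrons gives n = 4 (lcm of 4 and 1).
ΔG° = −nFE° = −(4)(96485)(+1.10) = -424,534 J = -424.5 kJ.

-424.5 kJ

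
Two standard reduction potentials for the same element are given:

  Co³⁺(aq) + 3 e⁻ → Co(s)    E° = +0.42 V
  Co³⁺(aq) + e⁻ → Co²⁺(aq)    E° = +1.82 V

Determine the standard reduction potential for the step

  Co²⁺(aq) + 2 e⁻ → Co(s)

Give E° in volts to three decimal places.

Sequential free energies add, so n₃E°₃ = n₁E°₁ + n₂E°₂.
With n₃ = 3, and the known step contributing 1×(+1.82) V, the unknown satisfies 2·E° = 3×(+0.42) − 1×(+1.82) = -0.560.
E° = -0.560 / 2 = -0.280 V.

-0.280 V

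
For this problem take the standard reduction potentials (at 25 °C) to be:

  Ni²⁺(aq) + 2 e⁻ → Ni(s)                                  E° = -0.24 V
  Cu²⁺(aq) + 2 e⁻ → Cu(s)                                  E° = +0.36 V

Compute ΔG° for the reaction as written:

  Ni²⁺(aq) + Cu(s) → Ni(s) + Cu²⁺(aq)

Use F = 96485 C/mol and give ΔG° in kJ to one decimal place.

+115.8 kJ

As written, Ni²⁺/Ni is reduced (cathode) and Cu²⁺/Cu is oxidised (anode), so E°cell = (-0.24) − (+0.36) = -0.60 V.
Balancing electrons gives n = 2.
ΔG° = −nFE° = −(2)(96485)(-0.60) = 115,782 J = +115.8 kJ.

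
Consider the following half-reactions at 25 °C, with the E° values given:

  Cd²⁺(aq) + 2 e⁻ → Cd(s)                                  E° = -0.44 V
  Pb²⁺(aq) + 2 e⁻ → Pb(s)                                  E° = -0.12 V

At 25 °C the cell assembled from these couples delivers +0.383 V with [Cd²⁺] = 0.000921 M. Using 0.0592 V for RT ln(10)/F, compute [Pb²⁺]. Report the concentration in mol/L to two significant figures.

0.12 M

Pb²⁺/Pb is the cathode, Cd²⁺/Cd the anode: E°cell = +0.32 V, n = 2.
Overall reaction: Pb²⁺(aq) + Cd(s) → Pb(s) + Cd²⁺(aq); Q = [Cd²⁺]^1/[Pb²⁺]^1.
From E = E° − (0.0592/n) log Q: log Q = (E° − E)·n/0.0592 = (+0.32 − (+0.383))·2/0.0592 = -2.1284.
So 1·log[Pb²⁺] = 1·log(0.000921) − log Q = -3.0357 − (-2.1284) = -0.9073; [Pb²⁺] = 10^(-0.9073) ≈ 0.12 M.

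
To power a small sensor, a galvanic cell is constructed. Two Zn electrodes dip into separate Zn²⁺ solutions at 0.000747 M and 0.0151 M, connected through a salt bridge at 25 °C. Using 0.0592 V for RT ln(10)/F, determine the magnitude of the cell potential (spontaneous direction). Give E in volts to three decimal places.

For a concentration cell E°cell = 0. The 0.0151 M side is the cathode (reduction is favoured where [Zn²⁺] is higher).
With n = 2, E = −(0.0592/2) log([Zn²⁺]ₐₙ/[Zn²⁺]꜀ₐₜ) = −(0.0592/2) log(0.000747/0.0151) = −(0.0592/2)(-1.306) = +0.039 V.

+0.039 V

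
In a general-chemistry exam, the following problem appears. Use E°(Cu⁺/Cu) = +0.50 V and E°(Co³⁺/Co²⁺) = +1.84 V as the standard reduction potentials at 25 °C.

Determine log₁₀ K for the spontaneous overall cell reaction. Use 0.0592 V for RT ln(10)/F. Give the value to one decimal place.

Cathode: Co³⁺/Co²⁺; anode: Cu⁺/Cu. E°cell = +1.34 V, n = 1.
log K = nE°cell / 0.0592 = (1)(+1.34) / 0.0592 = 22.6.

22.6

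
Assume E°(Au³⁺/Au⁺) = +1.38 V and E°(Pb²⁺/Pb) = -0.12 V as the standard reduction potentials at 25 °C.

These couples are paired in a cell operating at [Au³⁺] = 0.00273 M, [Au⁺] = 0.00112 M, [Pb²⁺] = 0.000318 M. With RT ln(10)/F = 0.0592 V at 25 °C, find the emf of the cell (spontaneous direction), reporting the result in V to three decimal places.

Au³⁺/Au⁺ is the cathode (higher E°), Pb²⁺/Pb the anode: E°cell = +1.38 − (-0.12) = +1.50 V, n = 2.
Overall: Au³⁺(aq) + Pb(s) → Au⁺(aq) + Pb²⁺(aq)
Q = [Au⁺]·[Pb²⁺] / ([Au³⁺]); log Q = -3.885.
E = E° − (0.0592/n) log Q = +1.50 − (0.0592/2)(-3.885) = +1.615 V.

+1.615 V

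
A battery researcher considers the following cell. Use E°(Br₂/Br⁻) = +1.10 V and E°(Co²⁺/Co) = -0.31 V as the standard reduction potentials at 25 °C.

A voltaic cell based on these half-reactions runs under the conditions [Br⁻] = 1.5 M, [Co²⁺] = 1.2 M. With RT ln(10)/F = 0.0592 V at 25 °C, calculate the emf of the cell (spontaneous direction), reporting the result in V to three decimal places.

Br₂/Br⁻ is the cathode (higher E°), Co²⁺/Co the anode: E°cell = +1.10 − (-0.31) = +1.41 V, n = 2.
Overall: Br₂(l) + Co(s) → 2 Br⁻(aq) + Co²⁺(aq)
Q = [Br⁻]^2·[Co²⁺]; log Q = 0.431.
E = E° − (0.0592/n) log Q = +1.41 − (0.0592/2)(0.431) = +1.397 V.

+1.397 V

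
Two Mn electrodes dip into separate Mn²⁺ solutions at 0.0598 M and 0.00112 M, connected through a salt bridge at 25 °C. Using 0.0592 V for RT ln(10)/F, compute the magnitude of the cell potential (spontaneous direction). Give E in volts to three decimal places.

For a concentration cell E°cell = 0. The 0.0598 M side is the cathode (reduction is favoured where [Mn²⁺] is higher).
With n = 2, E = −(0.0592/2) log([Mn²⁺]ₐₙ/[Mn²⁺]꜀ₐₜ) = −(0.0592/2) log(0.00112/0.0598) = −(0.0592/2)(-1.727) = +0.051 V.

+0.051 V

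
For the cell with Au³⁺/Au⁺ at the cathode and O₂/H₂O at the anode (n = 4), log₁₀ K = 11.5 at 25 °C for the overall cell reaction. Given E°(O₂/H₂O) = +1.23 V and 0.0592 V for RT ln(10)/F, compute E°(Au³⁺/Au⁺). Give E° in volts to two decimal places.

+1.40 V

E°cell = (0.0592/n)·log K = (0.0592/4)(11.5) = +0.170 V.
Since Au³⁺/Au⁺ is the cathode and O₂/H₂O the anode, E°cell = E°(Au³⁺/Au⁺) − E°(O₂/H₂O).
So E°(Au³⁺/Au⁺) = E°cell + E°(O₂/H₂O) = +0.170 + (+1.23) = +1.40 V.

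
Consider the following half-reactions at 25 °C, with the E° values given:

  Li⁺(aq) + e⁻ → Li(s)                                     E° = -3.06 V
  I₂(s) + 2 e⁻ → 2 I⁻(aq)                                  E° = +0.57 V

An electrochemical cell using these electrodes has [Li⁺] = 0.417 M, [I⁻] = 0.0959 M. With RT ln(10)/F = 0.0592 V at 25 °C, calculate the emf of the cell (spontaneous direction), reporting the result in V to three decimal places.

I₂/I⁻ is the cathode (higher E°), Li⁺/Li the anode: E°cell = +0.57 − (-3.06) = +3.63 V, n = 2.
Overall: I₂(s) + 2 Li(s) → 2 I⁻(aq) + 2 Li⁺(aq)
Q = [I⁻]^2·[Li⁺]^2; log Q = -2.796.
E = E° − (0.0592/n) log Q = +3.63 − (0.0592/2)(-2.796) = +3.713 V.

+3.713 V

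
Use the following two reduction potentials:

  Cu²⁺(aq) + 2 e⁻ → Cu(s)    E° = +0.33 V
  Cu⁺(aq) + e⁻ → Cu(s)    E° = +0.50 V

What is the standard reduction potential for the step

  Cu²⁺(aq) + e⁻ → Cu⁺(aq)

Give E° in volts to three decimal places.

+0.160 V

Sequential free energies add, so n₃E°₃ = n₁E°₁ + n₂E°₂.
With n₃ = 2, and the known step contributing 1×(+0.50) V, the unknown satisfies 1·E° = 2×(+0.33) − 1×(+0.50) = +0.160.
E° = +0.160 / 1 = +0.160 V.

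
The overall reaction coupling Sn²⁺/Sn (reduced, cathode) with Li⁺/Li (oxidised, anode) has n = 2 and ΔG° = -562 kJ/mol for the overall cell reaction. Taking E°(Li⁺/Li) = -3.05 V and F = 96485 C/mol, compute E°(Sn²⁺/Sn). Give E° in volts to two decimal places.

E°cell = −ΔG°/(nF) = −(-562×10³)/((2)(96485)) = +2.912 V.
Since Sn²⁺/Sn is the cathode and Li⁺/Li the anode, E°cell = E°(Sn²⁺/Sn) − E°(Li⁺/Li).
So E°(Sn²⁺/Sn) = E°cell + E°(Li⁺/Li) = +2.912 + (-3.05) = -0.14 V.

-0.14 V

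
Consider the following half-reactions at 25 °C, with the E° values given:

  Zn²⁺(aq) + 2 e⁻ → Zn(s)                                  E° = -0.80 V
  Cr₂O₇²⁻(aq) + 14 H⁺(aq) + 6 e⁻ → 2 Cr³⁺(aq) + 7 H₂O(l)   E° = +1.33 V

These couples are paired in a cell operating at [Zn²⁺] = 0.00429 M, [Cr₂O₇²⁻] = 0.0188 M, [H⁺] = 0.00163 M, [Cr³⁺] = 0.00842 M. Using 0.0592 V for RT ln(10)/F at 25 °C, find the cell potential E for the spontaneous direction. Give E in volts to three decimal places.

Cr₂O₇²⁻/Cr³⁺ is the cathode (higher E°), Zn²⁺/Zn the anode: E°cell = +1.33 − (-0.80) = +2.13 V, n = 6.
Overall: Cr₂O₇²⁻(aq) + 14 H⁺(aq) + 3 Zn(s) → 2 Cr³⁺(aq) + 7 H₂O(l) + 3 Zn²⁺(aq)
Q = [Cr³⁺]^2·[Zn²⁺]^3 / ([Cr₂O₇²⁻]·[H⁺]^14); log Q = 29.503.
E = E° − (0.0592/n) log Q = +2.13 − (0.0592/6)(29.503) = +1.839 V.

+1.839 V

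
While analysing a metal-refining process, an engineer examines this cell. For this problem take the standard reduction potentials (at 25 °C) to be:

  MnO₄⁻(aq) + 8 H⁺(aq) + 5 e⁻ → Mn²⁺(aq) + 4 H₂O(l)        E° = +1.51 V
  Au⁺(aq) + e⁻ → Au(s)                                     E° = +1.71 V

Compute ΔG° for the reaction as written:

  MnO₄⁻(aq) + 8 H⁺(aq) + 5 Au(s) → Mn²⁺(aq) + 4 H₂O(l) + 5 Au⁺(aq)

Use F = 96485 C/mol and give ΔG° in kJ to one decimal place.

+96.5 kJ

As written, MnO₄⁻/Mn²⁺ is reduced (cathode) and Au⁺/Au is oxidised (anode), so E°cell = (+1.51) − (+1.71) = -0.20 V.
Balancing electrons gives n = 5.
ΔG° = −nFE° = −(5)(96485)(-0.20) = 96,485 J = +96.5 kJ.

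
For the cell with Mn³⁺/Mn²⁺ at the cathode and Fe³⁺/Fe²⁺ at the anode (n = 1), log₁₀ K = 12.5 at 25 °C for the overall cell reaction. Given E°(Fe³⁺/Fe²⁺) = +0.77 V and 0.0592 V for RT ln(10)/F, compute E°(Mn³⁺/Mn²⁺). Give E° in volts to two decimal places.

+1.51 V

E°cell = (0.0592/n)·log K = (0.0592/1)(12.5) = +0.740 V.
Since Mn³⁺/Mn²⁺ is the cathode and Fe³⁺/Fe²⁺ the anode, E°cell = E°(Mn³⁺/Mn²⁺) − E°(Fe³⁺/Fe²⁺).
So E°(Mn³⁺/Mn²⁺) = E°cell + E°(Fe³⁺/Fe²⁺) = +0.740 + (+0.77) = +1.51 V.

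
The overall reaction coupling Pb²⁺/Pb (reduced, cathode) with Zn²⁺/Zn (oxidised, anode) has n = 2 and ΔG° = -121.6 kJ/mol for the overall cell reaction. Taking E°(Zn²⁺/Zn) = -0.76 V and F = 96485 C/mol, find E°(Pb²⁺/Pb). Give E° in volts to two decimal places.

-0.13 V

E°cell = −ΔG°/(nF) = −(-121.6×10³)/((2)(96485)) = +0.630 V.
Since Pb²⁺/Pb is the cathode and Zn²⁺/Zn the anode, E°cell = E°(Pb²⁺/Pb) − E°(Zn²⁺/Zn).
So E°(Pb²⁺/Pb) = E°cell + E°(Zn²⁺/Zn) = +0.630 + (-0.76) = -0.13 V.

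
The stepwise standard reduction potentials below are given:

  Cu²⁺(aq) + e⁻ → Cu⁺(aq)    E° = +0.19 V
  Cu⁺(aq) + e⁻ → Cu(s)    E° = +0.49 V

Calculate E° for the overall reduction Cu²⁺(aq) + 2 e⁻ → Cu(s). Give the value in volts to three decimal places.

Standard free energies of sequential steps add: ΔG°₃ = ΔG°₁ + ΔG°₂, so n₃E°₃ = n₁E°₁ + n₂E°₂.
E°₃ = (1×+0.19 + 1×+0.49) / 2 = (+0.680) / 2 = +0.340 V.

+0.340 V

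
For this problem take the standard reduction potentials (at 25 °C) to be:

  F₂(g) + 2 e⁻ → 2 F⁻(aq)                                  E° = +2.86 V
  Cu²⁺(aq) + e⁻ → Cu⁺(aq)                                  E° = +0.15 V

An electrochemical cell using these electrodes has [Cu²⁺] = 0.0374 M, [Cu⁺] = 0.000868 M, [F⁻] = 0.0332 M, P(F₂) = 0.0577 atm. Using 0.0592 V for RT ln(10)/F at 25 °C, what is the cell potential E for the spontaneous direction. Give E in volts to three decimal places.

+2.664 V

F₂/F⁻ is the cathode (higher E°), Cu²⁺/Cu⁺ the anode: E°cell = +2.86 − (+0.15) = +2.71 V, n = 2.
Overall: F₂(g) + 2 Cu⁺(aq) → 2 F⁻(aq) + 2 Cu²⁺(aq)
Q = [F⁻]^2·[Cu²⁺]^2 / (P(F₂)·[Cu⁺]^2); log Q = 1.550.
E = E° − (0.0592/n) log Q = +2.71 − (0.0592/2)(1.550) = +2.664 V.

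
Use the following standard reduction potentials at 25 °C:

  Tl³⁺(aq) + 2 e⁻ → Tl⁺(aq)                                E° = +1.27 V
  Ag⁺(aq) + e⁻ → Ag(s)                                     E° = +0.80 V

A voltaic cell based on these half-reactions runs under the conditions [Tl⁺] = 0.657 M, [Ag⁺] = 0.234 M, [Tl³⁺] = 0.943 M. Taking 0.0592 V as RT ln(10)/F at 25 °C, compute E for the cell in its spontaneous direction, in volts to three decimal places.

Tl³⁺/Tl⁺ is the cathode (higher E°), Ag⁺/Ag the anode: E°cell = +1.27 − (+0.80) = +0.47 V, n = 2.
Overall: Tl³⁺(aq) + 2 Ag(s) → Tl⁺(aq) + 2 Ag⁺(aq)
Q = [Tl⁺]·[Ag⁺]^2 / ([Tl³⁺]); log Q = -1.419.
E = E° − (0.0592/n) log Q = +0.47 − (0.0592/2)(-1.419) = +0.512 V.

+0.512 V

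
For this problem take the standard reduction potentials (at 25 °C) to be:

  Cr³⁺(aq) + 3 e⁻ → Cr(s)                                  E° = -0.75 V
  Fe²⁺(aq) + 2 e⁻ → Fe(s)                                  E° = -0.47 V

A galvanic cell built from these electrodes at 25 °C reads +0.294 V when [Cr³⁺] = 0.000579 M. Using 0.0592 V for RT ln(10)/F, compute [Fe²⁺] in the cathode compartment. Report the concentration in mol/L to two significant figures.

0.021 M

Fe²⁺/Fe is the cathode, Cr³⁺/Cr the anode: E°cell = +0.28 V, n = 6.
Overall reaction: 3 Fe²⁺(aq) + 2 Cr(s) → 3 Fe(s) + 2 Cr³⁺(aq); Q = [Cr³⁺]^2/[Fe²⁺]^3.
From E = E° − (0.0592/n) log Q: log Q = (E° − E)·n/0.0592 = (+0.28 − (+0.294))·6/0.0592 = -1.4189.
So 3·log[Fe²⁺] = 2·log(0.000579) − log Q = -6.4746 − (-1.4189) = -5.0557; log[Fe²⁺] = -5.0557 / 3 = -1.6852; [Fe²⁺] = 10^(-1.6852) ≈ 0.021 M.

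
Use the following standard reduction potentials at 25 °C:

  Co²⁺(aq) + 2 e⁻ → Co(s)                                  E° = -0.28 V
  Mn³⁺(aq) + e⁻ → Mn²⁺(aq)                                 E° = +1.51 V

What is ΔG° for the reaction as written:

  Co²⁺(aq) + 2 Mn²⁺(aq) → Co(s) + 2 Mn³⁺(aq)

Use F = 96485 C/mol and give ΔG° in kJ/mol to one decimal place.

+345.4 kJ/mol

As written, Co²⁺/Co is reduced (cathode) and Mn³⁺/Mn²⁺ is oxidised (anode), so E°cell = (-0.28) − (+1.51) = -1.79 V.
Balancing electrons gives n = 2.
ΔG° = −nFE° = −(2)(96485)(-1.79) = 345,416 J = +345.4 kJ/mol.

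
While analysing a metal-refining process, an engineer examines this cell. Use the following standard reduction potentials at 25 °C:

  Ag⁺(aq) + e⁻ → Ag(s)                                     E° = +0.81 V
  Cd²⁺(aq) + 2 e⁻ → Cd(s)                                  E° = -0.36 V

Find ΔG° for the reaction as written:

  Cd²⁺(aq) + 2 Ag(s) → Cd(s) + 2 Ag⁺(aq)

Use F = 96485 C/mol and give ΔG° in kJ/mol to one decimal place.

+225.8 kJ/mol

As written, Cd²⁺/Cd is reduced (cathode) and Ag⁺/Ag is oxidised (anode), so E°cell = (-0.36) − (+0.81) = -1.17 V.
Balancing electrons gives n = 2.
ΔG° = −nFE° = −(2)(96485)(-1.17) = 225,775 J = +225.8 kJ/mol.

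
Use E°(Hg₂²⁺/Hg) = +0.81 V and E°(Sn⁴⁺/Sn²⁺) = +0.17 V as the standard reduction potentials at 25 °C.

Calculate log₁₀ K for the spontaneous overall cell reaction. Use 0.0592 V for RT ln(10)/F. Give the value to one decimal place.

Cathode: Hg₂²⁺/Hg; anode: Sn⁴⁺/Sn²⁺. E°cell = +0.64 V, n = 2.
log K = nE°cell / 0.0592 = (2)(+0.64) / 0.0592 = 21.6.

21.6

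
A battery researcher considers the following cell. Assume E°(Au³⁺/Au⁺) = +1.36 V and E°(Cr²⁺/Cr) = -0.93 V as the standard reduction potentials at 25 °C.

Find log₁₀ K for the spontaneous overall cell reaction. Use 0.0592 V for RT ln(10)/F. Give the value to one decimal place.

77.4

Cathode: Au³⁺/Au⁺; anode: Cr²⁺/Cr. E°cell = +2.29 V, n = 2.
log K = nE°cell / 0.0592 = (2)(+2.29) / 0.0592 = 77.4.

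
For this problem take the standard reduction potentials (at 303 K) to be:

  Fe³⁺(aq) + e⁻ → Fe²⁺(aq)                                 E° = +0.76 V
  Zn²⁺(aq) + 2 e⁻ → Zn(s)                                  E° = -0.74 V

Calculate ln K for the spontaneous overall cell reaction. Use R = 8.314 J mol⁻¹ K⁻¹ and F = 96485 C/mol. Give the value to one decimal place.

114.9

Cathode: Fe³⁺/Fe²⁺; anode: Zn²⁺/Zn. E°cell = (+0.76) − (-0.74) = +1.50 V, with n = 2.
ΔG° = −nFE° = −RT ln K, so ln K = nFE°/(RT) = (2)(96485)(+1.50) / ((8.314)(303)) = 114.902.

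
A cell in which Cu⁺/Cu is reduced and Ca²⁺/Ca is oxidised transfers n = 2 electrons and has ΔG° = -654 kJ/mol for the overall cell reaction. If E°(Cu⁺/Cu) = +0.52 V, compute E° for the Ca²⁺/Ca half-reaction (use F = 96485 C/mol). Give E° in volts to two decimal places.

-2.87 V

E°cell = −ΔG°/(nF) = −(-654×10³)/((2)(96485)) = +3.389 V.
Since Cu⁺/Cu is the cathode and Ca²⁺/Ca the anode, E°cell = E°(Cu⁺/Cu) − E°(Ca²⁺/Ca).
So E°(Ca²⁺/Ca) = E°(Cu⁺/Cu) − E°cell = (+0.52) − (+3.389) = -2.87 V.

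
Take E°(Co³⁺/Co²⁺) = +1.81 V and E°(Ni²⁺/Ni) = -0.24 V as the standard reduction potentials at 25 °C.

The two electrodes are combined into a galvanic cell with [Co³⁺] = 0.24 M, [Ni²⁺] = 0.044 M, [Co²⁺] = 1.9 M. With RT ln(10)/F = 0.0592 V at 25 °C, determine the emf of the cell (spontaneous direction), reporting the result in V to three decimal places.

Co³⁺/Co²⁺ is the cathode (higher E°), Ni²⁺/Ni the anode: E°cell = +1.81 − (-0.24) = +2.05 V, n = 2.
Overall: 2 Co³⁺(aq) + Ni(s) → 2 Co²⁺(aq) + Ni²⁺(aq)
Q = [Co²⁺]^2·[Ni²⁺] / ([Co³⁺]^2); log Q = 0.441.
E = E° − (0.0592/n) log Q = +2.05 − (0.0592/2)(0.441) = +2.037 V.

+2.037 V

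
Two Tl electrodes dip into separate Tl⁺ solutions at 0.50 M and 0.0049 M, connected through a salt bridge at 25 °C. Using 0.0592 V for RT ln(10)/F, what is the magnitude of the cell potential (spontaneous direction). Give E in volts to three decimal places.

+0.119 V

For a concentration cell E°cell = 0. The 0.50 M side is the cathode (reduction is favoured where [Tl⁺] is higher).
With n = 1, E = −(0.0592/1) log([Tl⁺]ₐₙ/[Tl⁺]꜀ₐₜ) = −(0.0592/1) log(0.0049/0.5) = −(0.0592/1)(-2.009) = +0.119 V.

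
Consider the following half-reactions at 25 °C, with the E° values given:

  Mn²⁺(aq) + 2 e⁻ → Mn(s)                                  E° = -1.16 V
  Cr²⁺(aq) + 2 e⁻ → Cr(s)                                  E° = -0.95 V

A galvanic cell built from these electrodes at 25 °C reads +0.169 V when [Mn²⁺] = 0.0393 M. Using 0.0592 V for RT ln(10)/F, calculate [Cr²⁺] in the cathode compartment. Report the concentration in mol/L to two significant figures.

Cr²⁺/Cr is the cathode, Mn²⁺/Mn the anode: E°cell = +0.21 V, n = 2.
Overall reaction: Cr²⁺(aq) + Mn(s) → Cr(s) + Mn²⁺(aq); Q = [Mn²⁺]^1/[Cr²⁺]^1.
From E = E° − (0.0592/n) log Q: log Q = (E° − E)·n/0.0592 = (+0.21 − (+0.169))·2/0.0592 = 1.3851.
So 1·log[Cr²⁺] = 1·log(0.0393) − log Q = -1.4056 − (1.3851) = -2.7907; [Cr²⁺] = 10^(-2.7907) ≈ 0.0016 M.

0.0016 M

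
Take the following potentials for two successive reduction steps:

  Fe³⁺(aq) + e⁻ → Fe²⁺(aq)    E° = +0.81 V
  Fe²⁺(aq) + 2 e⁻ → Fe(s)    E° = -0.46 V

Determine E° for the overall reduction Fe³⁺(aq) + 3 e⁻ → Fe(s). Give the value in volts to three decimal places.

-0.037 V

Adding the free-energy changes (−nFE°) of the two steps gives −n₃FE°₃ = −n₁FE°₁ − n₂FE°₂.
E°₃ = (1×+0.81 + 2×-0.46) / 3 = (-0.110) / 3 = -0.037 V.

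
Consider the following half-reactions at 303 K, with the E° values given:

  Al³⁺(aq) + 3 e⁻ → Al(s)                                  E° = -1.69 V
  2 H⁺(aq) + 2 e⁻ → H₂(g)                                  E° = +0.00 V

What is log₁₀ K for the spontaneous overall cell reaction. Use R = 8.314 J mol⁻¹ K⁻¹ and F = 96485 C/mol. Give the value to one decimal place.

168.7

Cathode: H⁺/H₂; anode: Al³⁺/Al. E°cell = (+0.00) − (-1.69) = +1.69 V, with n = 6.
ΔG° = −nFE° = −RT ln K, so ln K = nFE°/(RT) = (6)(96485)(+1.69) / ((8.314)(303)) = 388.369.
log₁₀ K = 388.369 / ln 10 = 168.7.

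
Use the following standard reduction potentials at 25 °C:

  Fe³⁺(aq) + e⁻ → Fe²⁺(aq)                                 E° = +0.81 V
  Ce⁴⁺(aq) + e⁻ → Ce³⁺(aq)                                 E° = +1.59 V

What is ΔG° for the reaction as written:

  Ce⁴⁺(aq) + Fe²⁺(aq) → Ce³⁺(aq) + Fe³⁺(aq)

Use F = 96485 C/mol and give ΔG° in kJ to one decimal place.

As written, Ce⁴⁺/Ce³⁺ is reduced (cathode) and Fe³⁺/Fe²⁺ is oxidised (anode), so E°cell = (+1.59) − (+0.81) = +0.78 V.
Balancing electrons gives n = 1.
ΔG° = −nFE° = −(1)(96485)(+0.78) = -75,258 J = -75.3 kJ.

-75.3 kJ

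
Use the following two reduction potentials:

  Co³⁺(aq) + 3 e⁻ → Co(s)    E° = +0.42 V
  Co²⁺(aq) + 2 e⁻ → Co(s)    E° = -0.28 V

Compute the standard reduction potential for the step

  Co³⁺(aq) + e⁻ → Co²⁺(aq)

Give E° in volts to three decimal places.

+1.820 V

Sequential free energies add, so n₃E°₃ = n₁E°₁ + n₂E°₂.
With n₃ = 3, and the known step contributing 2×(-0.28) V, the unknown satisfies 1·E° = 3×(+0.42) − 2×(-0.28) = +1.820.
E° = +1.820 / 1 = +1.820 V.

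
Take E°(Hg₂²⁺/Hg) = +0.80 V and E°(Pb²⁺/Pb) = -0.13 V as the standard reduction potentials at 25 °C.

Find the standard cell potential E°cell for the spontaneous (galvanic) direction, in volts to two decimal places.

+0.93 V

The Hg₂²⁺/Hg couple has the higher reduction potential, so it is the cathode; Pb²⁺/Pb is oxidised at the anode.
E°cell = E°(cathode) − E°(anode) = (+0.80) − (-0.13) = +0.93 V.
Since E°cell > 0, the reaction is spontaneous under standard conditions.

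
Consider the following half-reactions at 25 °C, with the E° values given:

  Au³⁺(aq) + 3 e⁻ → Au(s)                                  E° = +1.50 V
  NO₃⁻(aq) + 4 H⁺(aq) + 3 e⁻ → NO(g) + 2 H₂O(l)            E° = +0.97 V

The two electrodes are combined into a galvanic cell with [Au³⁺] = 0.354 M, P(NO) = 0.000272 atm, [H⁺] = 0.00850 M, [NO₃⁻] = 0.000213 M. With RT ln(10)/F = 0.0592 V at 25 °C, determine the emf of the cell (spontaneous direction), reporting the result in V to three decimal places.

Au³⁺/Au is the cathode (higher E°), NO₃⁻/NO the anode: E°cell = +1.50 − (+0.97) = +0.53 V, n = 3.
Overall: Au³⁺(aq) + NO(g) + 2 H₂O(l) → Au(s) + NO₃⁻(aq) + 4 H⁺(aq)
Q = [NO₃⁻]·[H⁺]^4 / ([Au³⁺]·P(NO)); log Q = -7.938.
E = E° − (0.0592/n) log Q = +0.53 − (0.0592/3)(-7.938) = +0.687 V.

+0.687 V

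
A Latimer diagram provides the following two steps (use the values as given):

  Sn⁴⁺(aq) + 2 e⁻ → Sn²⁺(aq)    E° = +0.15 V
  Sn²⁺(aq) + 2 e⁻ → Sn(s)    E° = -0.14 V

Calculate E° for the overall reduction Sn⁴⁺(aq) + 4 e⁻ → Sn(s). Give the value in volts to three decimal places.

+0.005 V

Adding the free-energy changes (−nFE°) of the two steps gives −n₃FE°₃ = −n₁FE°₁ − n₂FE°₂.
E°₃ = (2×+0.15 + 2×-0.14) / 4 = (+0.020) / 4 = +0.005 V.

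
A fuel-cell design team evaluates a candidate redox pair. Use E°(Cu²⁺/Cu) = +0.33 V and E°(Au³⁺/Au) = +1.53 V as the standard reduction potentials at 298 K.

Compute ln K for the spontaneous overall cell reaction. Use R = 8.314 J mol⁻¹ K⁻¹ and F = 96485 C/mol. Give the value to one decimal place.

Cathode: Au³⁺/Au; anode: Cu²⁺/Cu. E°cell = (+1.53) − (+0.33) = +1.20 V, with n = 6.
ΔG° = −nFE° = −RT ln K, so ln K = nFE°/(RT) = (6)(96485)(+1.20) / ((8.314)(298)) = 280.392.

280.4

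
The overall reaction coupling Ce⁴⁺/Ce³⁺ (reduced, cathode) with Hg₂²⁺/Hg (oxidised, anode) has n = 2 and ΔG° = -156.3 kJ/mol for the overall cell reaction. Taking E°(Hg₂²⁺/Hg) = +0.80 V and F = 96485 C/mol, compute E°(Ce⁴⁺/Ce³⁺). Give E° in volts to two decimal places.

E°cell = −ΔG°/(nF) = −(-156.3×10³)/((2)(96485)) = +0.810 V.
Since Ce⁴⁺/Ce³⁺ is the cathode and Hg₂²⁺/Hg the anode, E°cell = E°(Ce⁴⁺/Ce³⁺) − E°(Hg₂²⁺/Hg).
So E°(Ce⁴⁺/Ce³⁺) = E°cell + E°(Hg₂²⁺/Hg) = +0.810 + (+0.80) = +1.61 V.

+1.61 V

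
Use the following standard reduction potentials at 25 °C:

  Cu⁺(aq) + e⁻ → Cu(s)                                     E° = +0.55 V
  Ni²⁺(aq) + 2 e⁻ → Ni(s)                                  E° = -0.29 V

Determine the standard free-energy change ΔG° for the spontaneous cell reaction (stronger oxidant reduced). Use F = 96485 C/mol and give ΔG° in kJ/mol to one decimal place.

Cu⁺/Cu (E° = +0.55 V) is the cathode; Ni²⁺/Ni (E° = -0.29 V) is the anode, so E°cell = +0.84 V.
Balancing electrons gives n = 2 (lcm of 1 and 2).
ΔG° = −nFE° = −(2)(96485)(+0.84) = -162,095 J = -162.1 kJ/mol.

-162.1 kJ/mol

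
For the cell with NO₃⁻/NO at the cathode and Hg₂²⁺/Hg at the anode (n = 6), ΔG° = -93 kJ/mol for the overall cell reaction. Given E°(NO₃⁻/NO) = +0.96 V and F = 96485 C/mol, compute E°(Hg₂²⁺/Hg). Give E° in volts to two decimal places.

E°cell = −ΔG°/(nF) = −(-93×10³)/((6)(96485)) = +0.161 V.
Since NO₃⁻/NO is the cathode and Hg₂²⁺/Hg the anode, E°cell = E°(NO₃⁻/NO) − E°(Hg₂²⁺/Hg).
So E°(Hg₂²⁺/Hg) = E°(NO₃⁻/NO) − E°cell = (+0.96) − (+0.161) = +0.80 V.

+0.80 V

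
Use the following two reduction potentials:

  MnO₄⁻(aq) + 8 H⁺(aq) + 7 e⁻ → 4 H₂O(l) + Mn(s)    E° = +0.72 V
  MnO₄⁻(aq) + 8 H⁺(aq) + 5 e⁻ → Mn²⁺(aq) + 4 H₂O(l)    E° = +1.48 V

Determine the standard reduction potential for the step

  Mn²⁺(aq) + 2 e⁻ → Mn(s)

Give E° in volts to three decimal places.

-1.180 V

Sequential free energies add, so n₃E°₃ = n₁E°₁ + n₂E°₂.
With n₃ = 7, and the known step contributing 5×(+1.48) V, the unknown satisfies 2·E° = 7×(+0.72) − 5×(+1.48) = -2.360.
E° = -2.360 / 2 = -1.180 V.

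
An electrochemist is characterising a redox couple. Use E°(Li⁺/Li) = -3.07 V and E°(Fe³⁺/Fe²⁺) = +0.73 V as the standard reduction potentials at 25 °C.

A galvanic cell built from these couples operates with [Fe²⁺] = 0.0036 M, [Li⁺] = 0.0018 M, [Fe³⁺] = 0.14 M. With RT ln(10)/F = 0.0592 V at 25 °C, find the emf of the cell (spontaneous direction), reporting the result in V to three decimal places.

Fe³⁺/Fe²⁺ is the cathode (higher E°), Li⁺/Li the anode: E°cell = +0.73 − (-3.07) = +3.80 V, n = 1.
Overall: Fe³⁺(aq) + Li(s) → Fe²⁺(aq) + Li⁺(aq)
Q = [Fe²⁺]·[Li⁺] / ([Fe³⁺]); log Q = -4.335.
E = E° − (0.0592/n) log Q = +3.80 − (0.0592/1)(-4.335) = +4.057 V.

+4.057 V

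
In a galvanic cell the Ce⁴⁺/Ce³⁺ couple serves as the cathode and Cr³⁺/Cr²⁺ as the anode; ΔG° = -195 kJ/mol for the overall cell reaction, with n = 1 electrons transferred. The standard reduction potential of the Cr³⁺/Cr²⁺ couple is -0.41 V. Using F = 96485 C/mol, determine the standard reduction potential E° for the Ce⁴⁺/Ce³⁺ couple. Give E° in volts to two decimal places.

+1.61 V

E°cell = −ΔG°/(nF) = −(-195×10³)/((1)(96485)) = +2.021 V.
Since Ce⁴⁺/Ce³⁺ is the cathode and Cr³⁺/Cr²⁺ the anode, E°cell = E°(Ce⁴⁺/Ce³⁺) − E°(Cr³⁺/Cr²⁺).
So E°(Ce⁴⁺/Ce³⁺) = E°cell + E°(Cr³⁺/Cr²⁺) = +2.021 + (-0.41) = +1.61 V.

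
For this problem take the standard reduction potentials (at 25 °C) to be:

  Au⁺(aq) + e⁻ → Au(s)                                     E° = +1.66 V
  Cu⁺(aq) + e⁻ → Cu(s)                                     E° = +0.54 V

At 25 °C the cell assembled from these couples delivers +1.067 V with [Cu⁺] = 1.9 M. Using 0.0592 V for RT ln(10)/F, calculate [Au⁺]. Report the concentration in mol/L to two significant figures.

0.24 M

Au⁺/Au is the cathode, Cu⁺/Cu the anode: E°cell = +1.12 V, n = 1.
Overall reaction: Au⁺(aq) + Cu(s) → Au(s) + Cu⁺(aq); Q = [Cu⁺]^1/[Au⁺]^1.
From E = E° − (0.0592/n) log Q: log Q = (E° − E)·n/0.0592 = (+1.12 − (+1.067))·1/0.0592 = 0.8953.
So 1·log[Au⁺] = 1·log(1.9) − log Q = 0.2788 − (0.8953) = -0.6165; [Au⁺] = 10^(-0.6165) ≈ 0.24 M.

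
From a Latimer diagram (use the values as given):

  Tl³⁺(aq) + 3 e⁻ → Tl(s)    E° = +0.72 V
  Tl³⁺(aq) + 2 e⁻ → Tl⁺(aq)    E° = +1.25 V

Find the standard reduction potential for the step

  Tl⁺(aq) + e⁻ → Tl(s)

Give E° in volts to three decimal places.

-0.340 V

Sequential free energies add, so n₃E°₃ = n₁E°₁ + n₂E°₂.
With n₃ = 3, and the known step contributing 2×(+1.25) V, the unknown satisfies 1·E° = 3×(+0.72) − 2×(+1.25) = -0.340.
E° = -0.340 / 1 = -0.340 V.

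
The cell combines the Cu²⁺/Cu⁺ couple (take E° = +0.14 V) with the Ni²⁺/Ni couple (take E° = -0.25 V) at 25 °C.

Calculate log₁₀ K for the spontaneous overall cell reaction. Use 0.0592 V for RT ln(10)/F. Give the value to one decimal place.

13.2

Cathode: Cu²⁺/Cu⁺; anode: Ni²⁺/Ni. E°cell = +0.39 V, n = 2.
log K = nE°cell / 0.0592 = (2)(+0.39) / 0.0592 = 13.2.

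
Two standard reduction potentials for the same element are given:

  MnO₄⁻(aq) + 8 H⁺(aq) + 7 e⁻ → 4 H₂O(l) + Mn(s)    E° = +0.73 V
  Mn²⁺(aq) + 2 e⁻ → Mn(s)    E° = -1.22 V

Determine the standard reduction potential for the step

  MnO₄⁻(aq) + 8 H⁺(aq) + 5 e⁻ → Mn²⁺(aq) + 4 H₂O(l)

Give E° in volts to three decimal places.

Sequential free energies add, so n₃E°₃ = n₁E°₁ + n₂E°₂.
With n₃ = 7, and the known step contributing 2×(-1.22) V, the unknown satisfies 5·E° = 7×(+0.73) − 2×(-1.22) = +7.550.
E° = +7.550 / 5 = +1.510 V.

+1.510 V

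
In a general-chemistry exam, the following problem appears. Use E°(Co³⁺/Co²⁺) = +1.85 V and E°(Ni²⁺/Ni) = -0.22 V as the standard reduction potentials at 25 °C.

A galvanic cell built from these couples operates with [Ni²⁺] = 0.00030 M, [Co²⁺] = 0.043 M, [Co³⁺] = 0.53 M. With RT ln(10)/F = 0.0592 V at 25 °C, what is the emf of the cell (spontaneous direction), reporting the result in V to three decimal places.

Co³⁺/Co²⁺ is the cathode (higher E°), Ni²⁺/Ni the anode: E°cell = +1.85 − (-0.22) = +2.07 V, n = 2.
Overall: 2 Co³⁺(aq) + Ni(s) → 2 Co²⁺(aq) + Ni²⁺(aq)
Q = [Co²⁺]^2·[Ni²⁺] / ([Co³⁺]^2); log Q = -5.704.
E = E° − (0.0592/n) log Q = +2.07 − (0.0592/2)(-5.704) = +2.239 V.

+2.239 V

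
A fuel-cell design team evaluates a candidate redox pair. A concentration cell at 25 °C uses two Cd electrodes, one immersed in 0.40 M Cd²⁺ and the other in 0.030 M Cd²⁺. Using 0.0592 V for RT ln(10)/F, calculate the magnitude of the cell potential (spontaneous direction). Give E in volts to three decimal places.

For a concentration cell E°cell = 0. The 0.40 M side is the cathode (reduction is favoured where [Cd²⁺] is higher).
With n = 2, E = −(0.0592/2) log([Cd²⁺]ₐₙ/[Cd²⁺]꜀ₐₜ) = −(0.0592/2) log(0.03/0.4) = −(0.0592/2)(-1.125) = +0.033 V.

+0.033 V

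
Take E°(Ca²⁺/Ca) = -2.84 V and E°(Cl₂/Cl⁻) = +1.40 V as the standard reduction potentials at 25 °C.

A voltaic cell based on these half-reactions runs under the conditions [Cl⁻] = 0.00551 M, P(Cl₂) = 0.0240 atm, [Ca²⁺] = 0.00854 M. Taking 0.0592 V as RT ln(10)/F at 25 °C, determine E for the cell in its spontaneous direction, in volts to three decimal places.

+4.387 V

Cl₂/Cl⁻ is the cathode (higher E°), Ca²⁺/Ca the anode: E°cell = +1.40 − (-2.84) = +4.24 V, n = 2.
Overall: Cl₂(g) + Ca(s) → 2 Cl⁻(aq) + Ca²⁺(aq)
Q = [Cl⁻]^2·[Ca²⁺] / (P(Cl₂)); log Q = -4.966.
E = E° − (0.0592/n) log Q = +4.24 − (0.0592/2)(-4.966) = +4.387 V.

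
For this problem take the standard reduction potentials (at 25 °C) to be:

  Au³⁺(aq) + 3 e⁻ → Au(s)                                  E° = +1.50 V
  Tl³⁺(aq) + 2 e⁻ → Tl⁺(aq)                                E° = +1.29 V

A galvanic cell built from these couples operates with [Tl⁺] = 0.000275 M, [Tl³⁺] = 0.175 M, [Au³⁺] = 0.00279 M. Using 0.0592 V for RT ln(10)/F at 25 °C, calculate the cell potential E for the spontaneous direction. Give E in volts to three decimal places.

Au³⁺/Au is the cathode (higher E°), Tl³⁺/Tl⁺ the anode: E°cell = +1.50 − (+1.29) = +0.21 V, n = 6.
Overall: 2 Au³⁺(aq) + 3 Tl⁺(aq) → 2 Au(s) + 3 Tl³⁺(aq)
Q = [Tl³⁺]^3 / ([Au³⁺]^2·[Tl⁺]^3); log Q = 13.520.
E = E° − (0.0592/n) log Q = +0.21 − (0.0592/6)(13.520) = +0.077 V.

+0.077 V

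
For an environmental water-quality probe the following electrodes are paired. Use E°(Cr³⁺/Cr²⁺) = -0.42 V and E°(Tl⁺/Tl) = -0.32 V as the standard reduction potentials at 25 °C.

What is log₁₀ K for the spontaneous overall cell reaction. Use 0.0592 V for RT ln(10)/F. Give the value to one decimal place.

Cathode: Tl⁺/Tl; anode: Cr³⁺/Cr²⁺. E°cell = +0.10 V, n = 1.
log K = nE°cell / 0.0592 = (1)(+0.10) / 0.0592 = 1.7.

1.7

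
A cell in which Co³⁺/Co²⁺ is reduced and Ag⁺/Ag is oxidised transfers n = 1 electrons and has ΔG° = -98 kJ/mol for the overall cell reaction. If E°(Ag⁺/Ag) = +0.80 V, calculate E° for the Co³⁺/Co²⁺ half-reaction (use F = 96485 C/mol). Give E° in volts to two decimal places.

+1.82 V

E°cell = −ΔG°/(nF) = −(-98×10³)/((1)(96485)) = +1.016 V.
Since Co³⁺/Co²⁺ is the cathode and Ag⁺/Ag the anode, E°cell = E°(Co³⁺/Co²⁺) − E°(Ag⁺/Ag).
So E°(Co³⁺/Co²⁺) = E°cell + E°(Ag⁺/Ag) = +1.016 + (+0.80) = +1.82 V.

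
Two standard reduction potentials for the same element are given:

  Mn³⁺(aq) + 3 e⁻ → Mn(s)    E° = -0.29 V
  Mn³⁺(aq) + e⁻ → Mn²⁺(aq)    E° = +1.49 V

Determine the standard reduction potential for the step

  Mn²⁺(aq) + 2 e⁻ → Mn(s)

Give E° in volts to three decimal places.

-1.180 V

Sequential free energies add, so n₃E°₃ = n₁E°₁ + n₂E°₂.
With n₃ = 3, and the known step contributing 1×(+1.49) V, the unknown satisfies 2·E° = 3×(-0.29) − 1×(+1.49) = -2.360.
E° = -2.360 / 2 = -1.180 V.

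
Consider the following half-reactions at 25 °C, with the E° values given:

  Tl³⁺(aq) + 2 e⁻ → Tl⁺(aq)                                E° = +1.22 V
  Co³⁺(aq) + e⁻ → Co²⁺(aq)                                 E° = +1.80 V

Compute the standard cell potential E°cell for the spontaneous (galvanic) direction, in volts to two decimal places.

The Co³⁺/Co²⁺ couple has the higher reduction potential, so it is the cathode; Tl³⁺/Tl⁺ is oxidised at the anode.
E°cell = E°(cathode) − E°(anode) = (+1.80) − (+1.22) = +0.58 V.
Since E°cell > 0, the reaction is spontaneous under standard conditions.

+0.58 V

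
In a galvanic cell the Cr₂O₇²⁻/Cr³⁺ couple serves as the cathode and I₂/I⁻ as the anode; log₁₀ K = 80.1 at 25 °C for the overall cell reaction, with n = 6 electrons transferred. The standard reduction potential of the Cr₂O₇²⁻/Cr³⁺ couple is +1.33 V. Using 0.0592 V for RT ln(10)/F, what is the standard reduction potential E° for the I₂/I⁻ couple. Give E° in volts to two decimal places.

+0.54 V

E°cell = (0.0592/n)·log K = (0.0592/6)(80.1) = +0.790 V.
Since Cr₂O₇²⁻/Cr³⁺ is the cathode and I₂/I⁻ the anode, E°cell = E°(Cr₂O₇²⁻/Cr³⁺) − E°(I₂/I⁻).
So E°(I₂/I⁻) = E°(Cr₂O₇²⁻/Cr³⁺) − E°cell = (+1.33) − (+0.790) = +0.54 V.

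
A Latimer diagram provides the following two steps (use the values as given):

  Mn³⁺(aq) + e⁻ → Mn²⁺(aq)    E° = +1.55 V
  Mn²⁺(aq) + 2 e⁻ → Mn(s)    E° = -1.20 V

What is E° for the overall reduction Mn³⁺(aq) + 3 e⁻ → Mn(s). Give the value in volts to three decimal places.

Standard free energies of sequential steps add: ΔG°₃ = ΔG°₁ + ΔG°₂, so n₃E°₃ = n₁E°₁ + n₂E°₂.
E°₃ = (1×+1.55 + 2×-1.20) / 3 = (-0.850) / 3 = -0.283 V.

-0.283 V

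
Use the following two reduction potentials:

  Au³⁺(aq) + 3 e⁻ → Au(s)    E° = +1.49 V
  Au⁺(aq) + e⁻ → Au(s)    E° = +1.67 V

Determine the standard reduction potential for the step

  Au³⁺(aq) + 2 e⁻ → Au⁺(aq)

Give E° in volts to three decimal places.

+1.400 V

Sequential free energies add, so n₃E°₃ = n₁E°₁ + n₂E°₂.
With n₃ = 3, and the known step contributing 1×(+1.67) V, the unknown satisfies 2·E° = 3×(+1.49) − 1×(+1.67) = +2.800.
E° = +2.800 / 2 = +1.400 V.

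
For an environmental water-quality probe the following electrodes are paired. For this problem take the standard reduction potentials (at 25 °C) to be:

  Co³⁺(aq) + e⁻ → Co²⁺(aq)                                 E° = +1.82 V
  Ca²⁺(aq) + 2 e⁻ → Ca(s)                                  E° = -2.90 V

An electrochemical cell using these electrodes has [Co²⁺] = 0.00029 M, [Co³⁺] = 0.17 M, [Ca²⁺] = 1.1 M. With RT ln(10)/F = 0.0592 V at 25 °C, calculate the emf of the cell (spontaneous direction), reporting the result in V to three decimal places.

+4.883 V

Co³⁺/Co²⁺ is the cathode (higher E°), Ca²⁺/Ca the anode: E°cell = +1.82 − (-2.90) = +4.72 V, n = 2.
Overall: 2 Co³⁺(aq) + Ca(s) → 2 Co²⁺(aq) + Ca²⁺(aq)
Q = [Co²⁺]^2·[Ca²⁺] / ([Co³⁺]^2); log Q = -5.495.
E = E° − (0.0592/n) log Q = +4.72 − (0.0592/2)(-5.495) = +4.883 V.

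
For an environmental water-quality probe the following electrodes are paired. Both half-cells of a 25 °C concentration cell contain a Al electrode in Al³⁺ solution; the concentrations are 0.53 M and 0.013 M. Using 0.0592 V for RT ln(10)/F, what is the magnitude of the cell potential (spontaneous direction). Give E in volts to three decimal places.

+0.032 V

For a concentration cell E°cell = 0. The 0.53 M side is the cathode (reduction is favoured where [Al³⁺] is higher).
With n = 3, E = −(0.0592/3) log([Al³⁺]ₐₙ/[Al³⁺]꜀ₐₜ) = −(0.0592/3) log(0.013/0.53) = −(0.0592/3)(-1.610) = +0.032 V.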